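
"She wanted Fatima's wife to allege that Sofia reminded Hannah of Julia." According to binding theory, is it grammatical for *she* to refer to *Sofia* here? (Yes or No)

No

*Sofia* is an R-expression; Principle C requires it to be free (not bound by any c-commanding expression).
— she: subject of the matrix clause; the pronoun c-commands the R-expression — coreference blocked (Principle C).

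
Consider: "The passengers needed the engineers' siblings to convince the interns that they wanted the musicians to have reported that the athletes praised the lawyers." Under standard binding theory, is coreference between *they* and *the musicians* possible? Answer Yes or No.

No

*the musicians* is an R-expression; Principle C requires it to be free (not bound by any c-commanding expression).
— they: subject of the clause headed by 'wanted'; the pronoun c-commands the R-expression — coreference blocked (Principle C).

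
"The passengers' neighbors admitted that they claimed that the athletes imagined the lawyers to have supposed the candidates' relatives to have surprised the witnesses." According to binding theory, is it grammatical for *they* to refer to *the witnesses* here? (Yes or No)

*the witnesses* is an R-expression; Principle C requires it to be free (not bound by any c-commanding expression).
— they: subject of the clause headed by 'claimed'; the pronoun c-commands the R-expression — coreference blocked (Principle C).

No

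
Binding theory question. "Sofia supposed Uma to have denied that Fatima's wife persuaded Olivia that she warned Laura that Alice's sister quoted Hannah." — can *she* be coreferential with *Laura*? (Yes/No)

No

*she* is a pronoun; Principle B requires it to be free in its binding domain — the clause headed by 'warned'.
— Laura: object of the clause headed by 'warned'; is c-commanded by the pronoun; coreference would bind this R-expression — blocked (Principle C).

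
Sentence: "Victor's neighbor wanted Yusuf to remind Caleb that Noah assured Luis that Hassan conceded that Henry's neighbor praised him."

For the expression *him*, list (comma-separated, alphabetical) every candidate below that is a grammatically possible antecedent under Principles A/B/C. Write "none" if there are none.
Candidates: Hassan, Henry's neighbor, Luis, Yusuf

*him* is a pronoun; Principle B requires it to be free in its binding domain — the clause headed by 'praised'.
— Hassan: subject of the clause headed by 'conceded'; c-commands the pronoun but lies outside its binding domain — allowed.
— Henry's neighbor: subject of the clause headed by 'praised'; c-commands the pronoun within its binding domain — blocked (Principle B).
— Luis: object of the clause headed by 'assured'; c-commands the pronoun but lies outside its binding domain — allowed.
— Yusuf: subject of the clause headed by 'remind'; c-commands the pronoun but lies outside its binding domain — allowed.

Hassan, Luis, Yusuf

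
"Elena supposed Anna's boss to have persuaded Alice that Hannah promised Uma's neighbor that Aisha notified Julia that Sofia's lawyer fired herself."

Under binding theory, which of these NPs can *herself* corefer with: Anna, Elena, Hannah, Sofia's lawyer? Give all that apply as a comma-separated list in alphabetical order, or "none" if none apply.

*herself* is a reflexive; Principle A requires it to be bound within its binding domain — the clause headed by 'fired'.
— Anna: possessor inside the subject DP of the clause headed by 'persuaded'; does not c-command the reflexive — cannot bind it (Principle A).
— Elena: subject of the matrix clause; c-commands the reflexive but lies outside its binding domain — cannot bind it (Principle A).
— Hannah: subject of the clause headed by 'promised'; c-commands the reflexive but lies outside its binding domain — cannot bind it (Principle A).
— Sofia's lawyer: subject of the clause headed by 'fired'; c-commands the reflexive within its binding domain — allowed (Principle A).

Sofia's lawyer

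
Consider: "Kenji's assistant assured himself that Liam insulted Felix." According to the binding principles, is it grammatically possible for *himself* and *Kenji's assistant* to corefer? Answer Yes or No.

Yes

*himself* is a reflexive; Principle A requires it to be bound within its binding domain — the matrix clause.
— Kenji's assistant: subject of the matrix clause; c-commands the reflexive within its binding domain — allowed (Principle A).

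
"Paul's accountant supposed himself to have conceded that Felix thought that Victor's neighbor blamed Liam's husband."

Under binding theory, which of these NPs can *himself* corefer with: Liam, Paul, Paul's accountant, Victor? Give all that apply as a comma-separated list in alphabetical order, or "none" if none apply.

*himself* is a reflexive; Principle A requires it to be bound within its binding domain — the matrix clause.
— Liam: possessor inside the object DP of the clause headed by 'blamed'; does not c-command the reflexive — cannot bind it (Principle A).
— Paul: possessor inside the subject DP of the matrix clause; does not c-command the reflexive — cannot bind it (Principle A).
— Paul's accountant: subject of the matrix clause; c-commands the reflexive within its binding domain — allowed (Principle A).
— Victor: possessor inside the subject DP of the clause headed by 'blamed'; does not c-command the reflexive — cannot bind it (Principle A).

Paul's accountant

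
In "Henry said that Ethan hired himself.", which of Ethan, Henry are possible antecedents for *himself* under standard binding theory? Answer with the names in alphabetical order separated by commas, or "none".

Ethan

*himself* is a reflexive; Principle A requires it to be bound within its binding domain — the clause headed by 'hired'.
— Ethan: subject of the clause headed by 'hired'; c-commands the reflexive within its binding domain — allowed (Principle A).
— Henry: subject of the matrix clause; c-commands the reflexive but lies outside its binding domain — cannot bind it (Principle A).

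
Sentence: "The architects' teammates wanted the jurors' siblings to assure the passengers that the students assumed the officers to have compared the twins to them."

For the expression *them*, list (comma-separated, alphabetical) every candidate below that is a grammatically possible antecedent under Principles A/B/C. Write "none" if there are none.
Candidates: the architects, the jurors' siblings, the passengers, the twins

the architects, the jurors' siblings, the passengers

*them* is a pronoun; Principle B requires it to be free in its binding domain — the clause headed by 'compared'.
— the architects: possessor inside the subject DP of the matrix clause; does not c-command the pronoun — Principle B does not apply; allowed.
— the jurors' siblings: subject of the clause headed by 'assure'; c-commands the pronoun but lies outside its binding domain — allowed.
— the passengers: object of the clause headed by 'assure'; c-commands the pronoun but lies outside its binding domain — allowed.
— the twins: object of the clause headed by 'compared'; c-commands the pronoun within its binding domain — blocked (Principle B).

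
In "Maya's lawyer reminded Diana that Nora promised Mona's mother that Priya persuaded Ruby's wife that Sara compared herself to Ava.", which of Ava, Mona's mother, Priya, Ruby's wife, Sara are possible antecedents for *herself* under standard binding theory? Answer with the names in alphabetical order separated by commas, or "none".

*herself* is a reflexive; Principle A requires it to be bound within its binding domain — the clause headed by 'compared'.
— Ava: second object of the clause headed by 'compared'; does not c-command the reflexive — cannot bind it (Principle A).
— Mona's mother: object of the clause headed by 'promised'; c-commands the reflexive but lies outside its binding domain — cannot bind it (Principle A).
— Priya: subject of the clause headed by 'persuaded'; c-commands the reflexive but lies outside its binding domain — cannot bind it (Principle A).
— Ruby's wife: object of the clause headed by 'persuaded'; c-commands the reflexive but lies outside its binding domain — cannot bind it (Principle A).
— Sara: subject of the clause headed by 'compared'; c-commands the reflexive within its binding domain — allowed (Principle A).

Sara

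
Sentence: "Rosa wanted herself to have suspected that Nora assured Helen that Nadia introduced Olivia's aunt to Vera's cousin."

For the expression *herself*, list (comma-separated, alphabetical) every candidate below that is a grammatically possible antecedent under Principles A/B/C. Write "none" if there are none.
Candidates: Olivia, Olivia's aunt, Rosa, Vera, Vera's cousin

*herself* is a reflexive; Principle A requires it to be bound within its binding domain — the matrix clause.
— Olivia: possessor inside the object DP of the clause headed by 'introduced'; does not c-command the reflexive — cannot bind it (Principle A).
— Olivia's aunt: object of the clause headed by 'introduced'; does not c-command the reflexive — cannot bind it (Principle A).
— Rosa: subject of the matrix clause; c-commands the reflexive within its binding domain — allowed (Principle A).
— Vera: possessor inside the second object DP of the clause headed by 'introduced'; does not c-command the reflexive — cannot bind it (Principle A).
— Vera's cousin: second object of the clause headed by 'introduced'; does not c-command the reflexive — cannot bind it (Principle A).

Rosa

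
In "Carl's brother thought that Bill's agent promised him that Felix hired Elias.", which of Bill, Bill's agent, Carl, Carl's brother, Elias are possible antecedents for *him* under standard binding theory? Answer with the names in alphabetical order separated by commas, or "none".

*him* is a pronoun; Principle B requires it to be free in its binding domain — the clause headed by 'promised'.
— Bill: possessor inside the subject DP of the clause headed by 'promised'; does not c-command the pronoun — Principle B does not apply; allowed.
— Bill's agent: subject of the clause headed by 'promised'; c-commands the pronoun within its binding domain — blocked (Principle B).
— Carl: possessor inside the subject DP of the matrix clause; does not c-command the pronoun — Principle B does not apply; allowed.
— Carl's brother: subject of the matrix clause; c-commands the pronoun but lies outside its binding domain — allowed.
— Elias: object of the clause headed by 'hired'; is c-commanded by the pronoun; coreference would bind this R-expression — blocked (Principle C).

Bill, Carl, Carl's brother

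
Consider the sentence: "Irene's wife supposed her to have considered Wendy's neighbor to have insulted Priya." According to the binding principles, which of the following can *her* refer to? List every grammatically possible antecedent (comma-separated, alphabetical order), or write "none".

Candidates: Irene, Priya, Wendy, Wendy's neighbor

*her* is a pronoun; Principle B requires it to be free in its binding domain — the matrix clause.
— Irene: possessor inside the subject DP of the matrix clause; does not c-command the pronoun — Principle B does not apply; allowed.
— Priya: object of the clause headed by 'insulted'; is c-commanded by the pronoun; coreference would bind this R-expression — blocked (Principle C).
— Wendy: possessor inside the subject DP of the clause headed by 'insulted'; is c-commanded by the pronoun; coreference would bind this R-expression — blocked (Principle C).
— Wendy's neighbor: subject of the clause headed by 'insulted'; is c-commanded by the pronoun; coreference would bind this R-expression — blocked (Principle C).

Irene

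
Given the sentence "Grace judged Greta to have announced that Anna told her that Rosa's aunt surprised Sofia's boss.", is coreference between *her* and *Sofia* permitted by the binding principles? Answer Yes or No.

*her* is a pronoun; Principle B requires it to be free in its binding domain — the clause headed by 'told'.
— Sofia: possessor inside the object DP of the clause headed by 'surprised'; is c-commanded by the pronoun; coreference would bind this R-expression — blocked (Principle C).

No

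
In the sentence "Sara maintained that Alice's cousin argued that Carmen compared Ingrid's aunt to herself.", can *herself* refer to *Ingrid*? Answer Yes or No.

No

*herself* is a reflexive; Principle A requires it to be bound within its binding domain — the clause headed by 'compared'.
— Ingrid: possessor inside the object DP of the clause headed by 'compared'; does not c-command the reflexive — cannot bind it (Principle A).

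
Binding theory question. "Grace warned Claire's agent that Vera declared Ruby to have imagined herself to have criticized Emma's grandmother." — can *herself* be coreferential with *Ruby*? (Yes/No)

*herself* is a reflexive; Principle A requires it to be bound within its binding domain — the clause headed by 'imagined'.
— Ruby: subject of the clause headed by 'imagined'; c-commands the reflexive within its binding domain — allowed (Principle A).

Yes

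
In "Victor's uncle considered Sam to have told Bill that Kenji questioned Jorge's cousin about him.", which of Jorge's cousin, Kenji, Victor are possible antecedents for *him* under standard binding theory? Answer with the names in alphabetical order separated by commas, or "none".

Victor

*him* is a pronoun; Principle B requires it to be free in its binding domain — the clause headed by 'questioned'.
— Jorge's cousin: object of the clause headed by 'questioned'; c-commands the pronoun within its binding domain — blocked (Principle B).
— Kenji: subject of the clause headed by 'questioned'; c-commands the pronoun within its binding domain — blocked (Principle B).
— Victor: possessor inside the subject DP of the matrix clause; does not c-command the pronoun — Principle B does not apply; allowed.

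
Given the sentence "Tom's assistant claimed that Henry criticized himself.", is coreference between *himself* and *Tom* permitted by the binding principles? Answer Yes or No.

No

*himself* is a reflexive; Principle A requires it to be bound within its binding domain — the clause headed by 'criticized'.
— Tom: possessor inside the subject DP of the matrix clause; does not c-command the reflexive — cannot bind it (Principle A).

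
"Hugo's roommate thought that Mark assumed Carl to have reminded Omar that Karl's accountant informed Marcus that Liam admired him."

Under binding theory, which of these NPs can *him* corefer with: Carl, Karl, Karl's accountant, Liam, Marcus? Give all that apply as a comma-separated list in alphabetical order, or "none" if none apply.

*him* is a pronoun; Principle B requires it to be free in its binding domain — the clause headed by 'admired'.
— Carl: subject of the clause headed by 'reminded'; c-commands the pronoun but lies outside its binding domain — allowed.
— Karl: possessor inside the subject DP of the clause headed by 'informed'; does not c-command the pronoun — Principle B does not apply; allowed.
— Karl's accountant: subject of the clause headed by 'informed'; c-commands the pronoun but lies outside its binding domain — allowed.
— Liam: subject of the clause headed by 'admired'; c-commands the pronoun within its binding domain — blocked (Principle B).
— Marcus: object of the clause headed by 'informed'; c-commands the pronoun but lies outside its binding domain — allowed.

Carl, Karl, Karl's accountant, Marcus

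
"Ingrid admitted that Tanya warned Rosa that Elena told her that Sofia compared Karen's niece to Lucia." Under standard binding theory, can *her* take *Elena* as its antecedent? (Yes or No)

*her* is a pronoun; Principle B requires it to be free in its binding domain — the clause headed by 'told'.
— Elena: subject of the clause headed by 'told'; c-commands the pronoun within its binding domain — blocked (Principle B).

No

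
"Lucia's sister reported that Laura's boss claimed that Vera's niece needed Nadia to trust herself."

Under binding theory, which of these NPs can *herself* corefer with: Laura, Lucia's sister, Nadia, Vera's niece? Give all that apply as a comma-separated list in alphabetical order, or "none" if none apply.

Nadia

*herself* is a reflexive; Principle A requires it to be bound within its binding domain — the clause headed by 'trust'.
— Laura: possessor inside the subject DP of the clause headed by 'claimed'; does not c-command the reflexive — cannot bind it (Principle A).
— Lucia's sister: subject of the matrix clause; c-commands the reflexive but lies outside its binding domain — cannot bind it (Principle A).
— Nadia: subject of the clause headed by 'trust'; c-commands the reflexive within its binding domain — allowed (Principle A).
— Vera's niece: subject of the clause headed by 'needed'; c-commands the reflexive but lies outside its binding domain — cannot bind it (Principle A).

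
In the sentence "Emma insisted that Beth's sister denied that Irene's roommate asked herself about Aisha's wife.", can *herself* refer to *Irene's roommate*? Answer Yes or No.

*herself* is a reflexive; Principle A requires it to be bound within its binding domain — the clause headed by 'asked'.
— Irene's roommate: subject of the clause headed by 'asked'; c-commands the reflexive within its binding domain — allowed (Principle A).

Yes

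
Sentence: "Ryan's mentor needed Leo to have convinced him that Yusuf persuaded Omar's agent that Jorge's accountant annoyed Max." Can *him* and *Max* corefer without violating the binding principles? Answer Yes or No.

*Max* is an R-expression; Principle C requires it to be free (not bound by any c-commanding expression).
— him: object of the clause headed by 'convinced'; the pronoun c-commands the R-expression — coreference blocked (Principle C).

No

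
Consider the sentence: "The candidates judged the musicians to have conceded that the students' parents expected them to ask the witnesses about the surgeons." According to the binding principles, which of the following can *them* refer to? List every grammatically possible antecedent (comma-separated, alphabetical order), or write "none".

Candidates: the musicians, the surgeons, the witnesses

*them* is a pronoun; Principle B requires it to be free in its binding domain — the clause headed by 'expected'.
— the musicians: subject of the clause headed by 'conceded'; c-commands the pronoun but lies outside its binding domain — allowed.
— the surgeons: second object of the clause headed by 'ask'; is c-commanded by the pronoun; coreference would bind this R-expression — blocked (Principle C).
— the witnesses: object of the clause headed by 'ask'; is c-commanded by the pronoun; coreference would bind this R-expression — blocked (Principle C).

the musicians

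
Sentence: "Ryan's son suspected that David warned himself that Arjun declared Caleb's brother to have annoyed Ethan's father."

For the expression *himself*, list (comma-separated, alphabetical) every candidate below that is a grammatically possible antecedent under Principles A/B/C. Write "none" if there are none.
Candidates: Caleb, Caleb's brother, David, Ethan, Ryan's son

*himself* is a reflexive; Principle A requires it to be bound within its binding domain — the clause headed by 'warned'.
— Caleb: possessor inside the subject DP of the clause headed by 'annoyed'; does not c-command the reflexive — cannot bind it (Principle A).
— Caleb's brother: subject of the clause headed by 'annoyed'; does not c-command the reflexive — cannot bind it (Principle A).
— David: subject of the clause headed by 'warned'; c-commands the reflexive within its binding domain — allowed (Principle A).
— Ethan: possessor inside the object DP of the clause headed by 'annoyed'; does not c-command the reflexive — cannot bind it (Principle A).
— Ryan's son: subject of the matrix clause; c-commands the reflexive but lies outside its binding domain — cannot bind it (Principle A).

David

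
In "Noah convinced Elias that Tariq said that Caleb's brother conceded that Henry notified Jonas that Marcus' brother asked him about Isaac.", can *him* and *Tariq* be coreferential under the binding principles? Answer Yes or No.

Yes

*Tariq* is an R-expression; Principle C requires it to be free (not bound by any c-commanding expression).
— him: object of the clause headed by 'asked'; the pronoun does not c-command the R-expression — coreference allowed.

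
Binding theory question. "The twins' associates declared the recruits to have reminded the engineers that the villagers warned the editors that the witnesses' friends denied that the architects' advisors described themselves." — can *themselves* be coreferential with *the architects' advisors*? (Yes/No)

*themselves* is a reflexive; Principle A requires it to be bound within its binding domain — the clause headed by 'described'.
— the architects' advisors: subject of the clause headed by 'described'; c-commands the reflexive within its binding domain — allowed (Principle A).

Yes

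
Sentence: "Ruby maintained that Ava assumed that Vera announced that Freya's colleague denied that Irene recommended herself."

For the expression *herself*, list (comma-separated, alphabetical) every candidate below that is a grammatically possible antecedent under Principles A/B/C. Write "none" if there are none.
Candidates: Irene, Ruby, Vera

Irene

*herself* is a reflexive; Principle A requires it to be bound within its binding domain — the clause headed by 'recommended'.
— Irene: subject of the clause headed by 'recommended'; c-commands the reflexive within its binding domain — allowed (Principle A).
— Ruby: subject of the matrix clause; c-commands the reflexive but lies outside its binding domain — cannot bind it (Principle A).
— Vera: subject of the clause headed by 'announced'; c-commands the reflexive but lies outside its binding domain — cannot bind it (Principle A).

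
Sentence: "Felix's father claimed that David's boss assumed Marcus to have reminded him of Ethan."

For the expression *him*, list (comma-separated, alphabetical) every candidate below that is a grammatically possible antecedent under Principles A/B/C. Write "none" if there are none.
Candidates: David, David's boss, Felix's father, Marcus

*him* is a pronoun; Principle B requires it to be free in its binding domain — the clause headed by 'reminded'.
— David: possessor inside the subject DP of the clause headed by 'assumed'; does not c-command the pronoun — Principle B does not apply; allowed.
— David's boss: subject of the clause headed by 'assumed'; c-commands the pronoun but lies outside its binding domain — allowed.
— Felix's father: subject of the matrix clause; c-commands the pronoun but lies outside its binding domain — allowed.
— Marcus: subject of the clause headed by 'reminded'; c-commands the pronoun within its binding domain — blocked (Principle B).

David, David's boss, Felix's father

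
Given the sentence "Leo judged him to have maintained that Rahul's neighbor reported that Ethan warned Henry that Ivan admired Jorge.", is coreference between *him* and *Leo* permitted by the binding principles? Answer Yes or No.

No

*him* is a pronoun; Principle B requires it to be free in its binding domain — the matrix clause.
— Leo: subject of the matrix clause; c-commands the pronoun within its binding domain — blocked (Principle B).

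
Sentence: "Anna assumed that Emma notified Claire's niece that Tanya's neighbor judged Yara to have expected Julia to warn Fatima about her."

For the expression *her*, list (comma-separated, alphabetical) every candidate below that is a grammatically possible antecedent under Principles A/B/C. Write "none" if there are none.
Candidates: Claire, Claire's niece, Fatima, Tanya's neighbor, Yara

*her* is a pronoun; Principle B requires it to be free in its binding domain — the clause headed by 'warn'.
— Claire: possessor inside the object DP of the clause headed by 'notified'; does not c-command the pronoun — Principle B does not apply; allowed.
— Claire's niece: object of the clause headed by 'notified'; c-commands the pronoun but lies outside its binding domain — allowed.
— Fatima: object of the clause headed by 'warn'; c-commands the pronoun within its binding domain — blocked (Principle B).
— Tanya's neighbor: subject of the clause headed by 'judged'; c-commands the pronoun but lies outside its binding domain — allowed.
— Yara: subject of the clause headed by 'expected'; c-commands the pronoun but lies outside its binding domain — allowed.

Claire, Claire's niece, Tanya's neighbor, Yara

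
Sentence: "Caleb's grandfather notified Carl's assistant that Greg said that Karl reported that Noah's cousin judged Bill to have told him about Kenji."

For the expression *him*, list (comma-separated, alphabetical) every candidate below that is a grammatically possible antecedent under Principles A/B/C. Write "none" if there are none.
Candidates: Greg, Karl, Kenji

Greg, Karl

*him* is a pronoun; Principle B requires it to be free in its binding domain — the clause headed by 'told'.
— Greg: subject of the clause headed by 'said'; c-commands the pronoun but lies outside its binding domain — allowed.
— Karl: subject of the clause headed by 'reported'; c-commands the pronoun but lies outside its binding domain — allowed.
— Kenji: second object of the clause headed by 'told'; is c-commanded by the pronoun; coreference would bind this R-expression — blocked (Principle C).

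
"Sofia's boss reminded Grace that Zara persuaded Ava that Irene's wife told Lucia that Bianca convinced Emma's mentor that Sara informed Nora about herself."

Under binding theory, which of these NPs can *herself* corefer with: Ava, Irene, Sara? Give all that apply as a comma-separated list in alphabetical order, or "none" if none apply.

Sara

*herself* is a reflexive; Principle A requires it to be bound within its binding domain — the clause headed by 'informed'.
— Ava: object of the clause headed by 'persuaded'; c-commands the reflexive but lies outside its binding domain — cannot bind it (Principle A).
— Irene: possessor inside the subject DP of the clause headed by 'told'; does not c-command the reflexive — cannot bind it (Principle A).
— Sara: subject of the clause headed by 'informed'; c-commands the reflexive within its binding domain — allowed (Principle A).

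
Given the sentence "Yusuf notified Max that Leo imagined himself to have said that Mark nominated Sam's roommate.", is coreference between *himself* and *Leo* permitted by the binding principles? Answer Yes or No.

Yes

*himself* is a reflexive; Principle A requires it to be bound within its binding domain — the clause headed by 'imagined'.
— Leo: subject of the clause headed by 'imagined'; c-commands the reflexive within its binding domain — allowed (Principle A).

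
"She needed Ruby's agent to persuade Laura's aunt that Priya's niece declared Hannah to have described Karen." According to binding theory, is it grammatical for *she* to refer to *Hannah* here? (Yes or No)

No

*Hannah* is an R-expression; Principle C requires it to be free (not bound by any c-commanding expression).
— she: subject of the matrix clause; the pronoun c-commands the R-expression — coreference blocked (Principle C).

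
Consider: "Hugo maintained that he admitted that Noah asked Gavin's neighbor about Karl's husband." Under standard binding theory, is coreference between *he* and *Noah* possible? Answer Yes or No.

*Noah* is an R-expression; Principle C requires it to be free (not bound by any c-commanding expression).
— he: subject of the clause headed by 'admitted'; the pronoun c-commands the R-expression — coreference blocked (Principle C).

No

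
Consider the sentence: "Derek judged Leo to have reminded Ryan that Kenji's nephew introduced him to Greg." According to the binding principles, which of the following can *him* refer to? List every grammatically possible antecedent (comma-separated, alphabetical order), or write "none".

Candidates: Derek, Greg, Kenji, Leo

Derek, Kenji, Leo

*him* is a pronoun; Principle B requires it to be free in its binding domain — the clause headed by 'introduced'.
— Derek: subject of the matrix clause; c-commands the pronoun but lies outside its binding domain — allowed.
— Greg: second object of the clause headed by 'introduced'; is c-commanded by the pronoun; coreference would bind this R-expression — blocked (Principle C).
— Kenji: possessor inside the subject DP of the clause headed by 'introduced'; does not c-command the pronoun — Principle B does not apply; allowed.
— Leo: subject of the clause headed by 'reminded'; c-commands the pronoun but lies outside its binding domain — allowed.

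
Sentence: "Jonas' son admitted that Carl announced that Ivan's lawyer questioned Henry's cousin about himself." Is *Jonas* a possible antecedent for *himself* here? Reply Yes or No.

No

*himself* is a reflexive; Principle A requires it to be bound within its binding domain — the clause headed by 'questioned'.
— Jonas: possessor inside the subject DP of the matrix clause; does not c-command the reflexive — cannot bind it (Principle A).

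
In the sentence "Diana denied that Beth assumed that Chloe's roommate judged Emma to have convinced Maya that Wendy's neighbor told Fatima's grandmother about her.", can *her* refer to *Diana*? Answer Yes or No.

Yes

*her* is a pronoun; Principle B requires it to be free in its binding domain — the clause headed by 'told'.
— Diana: subject of the matrix clause; c-commands the pronoun but lies outside its binding domain — allowed.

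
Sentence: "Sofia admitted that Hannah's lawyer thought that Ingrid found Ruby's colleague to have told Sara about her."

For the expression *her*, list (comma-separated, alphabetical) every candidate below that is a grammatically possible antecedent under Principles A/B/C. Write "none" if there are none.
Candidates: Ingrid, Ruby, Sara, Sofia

Ingrid, Ruby, Sofia

*her* is a pronoun; Principle B requires it to be free in its binding domain — the clause headed by 'told'.
— Ingrid: subject of the clause headed by 'found'; c-commands the pronoun but lies outside its binding domain — allowed.
— Ruby: possessor inside the subject DP of the clause headed by 'told'; does not c-command the pronoun — Principle B does not apply; allowed.
— Sara: object of the clause headed by 'told'; c-commands the pronoun within its binding domain — blocked (Principle B).
— Sofia: subject of the matrix clause; c-commands the pronoun but lies outside its binding domain — allowed.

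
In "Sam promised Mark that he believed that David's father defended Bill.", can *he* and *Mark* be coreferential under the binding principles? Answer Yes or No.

*Mark* is an R-expression; Principle C requires it to be free (not bound by any c-commanding expression).
— he: subject of the clause headed by 'believed'; the pronoun does not c-command the R-expression — coreference allowed.

Yes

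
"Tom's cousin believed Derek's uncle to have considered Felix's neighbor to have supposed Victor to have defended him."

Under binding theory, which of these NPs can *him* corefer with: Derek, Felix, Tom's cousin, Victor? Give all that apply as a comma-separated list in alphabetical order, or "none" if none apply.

Derek, Felix, Tom's cousin

*him* is a pronoun; Principle B requires it to be free in its binding domain — the clause headed by 'defended'.
— Derek: possessor inside the subject DP of the clause headed by 'considered'; does not c-command the pronoun — Principle B does not apply; allowed.
— Felix: possessor inside the subject DP of the clause headed by 'supposed'; does not c-command the pronoun — Principle B does not apply; allowed.
— Tom's cousin: subject of the matrix clause; c-commands the pronoun but lies outside its binding domain — allowed.
— Victor: subject of the clause headed by 'defended'; c-commands the pronoun within its binding domain — blocked (Principle B).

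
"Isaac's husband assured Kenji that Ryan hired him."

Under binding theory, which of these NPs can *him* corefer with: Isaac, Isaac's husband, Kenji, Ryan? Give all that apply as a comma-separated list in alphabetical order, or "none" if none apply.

*him* is a pronoun; Principle B requires it to be free in its binding domain — the clause headed by 'hired'.
— Isaac: possessor inside the subject DP of the matrix clause; does not c-command the pronoun — Principle B does not apply; allowed.
— Isaac's husband: subject of the matrix clause; c-commands the pronoun but lies outside its binding domain — allowed.
— Kenji: object of the matrix clause; c-commands the pronoun but lies outside its binding domain — allowed.
— Ryan: subject of the clause headed by 'hired'; c-commands the pronoun within its binding domain — blocked (Principle B).

Isaac, Isaac's husband, Kenji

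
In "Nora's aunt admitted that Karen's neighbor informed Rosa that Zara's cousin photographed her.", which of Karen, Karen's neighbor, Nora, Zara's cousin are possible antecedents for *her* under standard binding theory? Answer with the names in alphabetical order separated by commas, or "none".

*her* is a pronoun; Principle B requires it to be free in its binding domain — the clause headed by 'photographed'.
— Karen: possessor inside the subject DP of the clause headed by 'informed'; does not c-command the pronoun — Principle B does not apply; allowed.
— Karen's neighbor: subject of the clause headed by 'informed'; c-commands the pronoun but lies outside its binding domain — allowed.
— Nora: possessor inside the subject DP of the matrix clause; does not c-command the pronoun — Principle B does not apply; allowed.
— Zara's cousin: subject of the clause headed by 'photographed'; c-commands the pronoun within its binding domain — blocked (Principle B).

Karen, Karen's neighbor, Nora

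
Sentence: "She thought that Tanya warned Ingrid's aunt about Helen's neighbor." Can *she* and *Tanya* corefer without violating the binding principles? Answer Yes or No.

No

*Tanya* is an R-expression; Principle C requires it to be free (not bound by any c-commanding expression).
— she: subject of the matrix clause; the pronoun c-commands the R-expression — coreference blocked (Principle C).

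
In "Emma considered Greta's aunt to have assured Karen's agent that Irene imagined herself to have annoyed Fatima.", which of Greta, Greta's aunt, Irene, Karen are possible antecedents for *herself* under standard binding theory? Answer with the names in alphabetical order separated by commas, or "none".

*herself* is a reflexive; Principle A requires it to be bound within its binding domain — the clause headed by 'imagined'.
— Greta: possessor inside the subject DP of the clause headed by 'assured'; does not c-command the reflexive — cannot bind it (Principle A).
— Greta's aunt: subject of the clause headed by 'assured'; c-commands the reflexive but lies outside its binding domain — cannot bind it (Principle A).
— Irene: subject of the clause headed by 'imagined'; c-commands the reflexive within its binding domain — allowed (Principle A).
— Karen: possessor inside the object DP of the clause headed by 'assured'; does not c-command the reflexive — cannot bind it (Principle A).

Irene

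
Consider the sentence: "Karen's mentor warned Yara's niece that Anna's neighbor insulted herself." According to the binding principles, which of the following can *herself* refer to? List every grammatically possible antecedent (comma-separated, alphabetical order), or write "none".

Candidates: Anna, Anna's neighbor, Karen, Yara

*herself* is a reflexive; Principle A requires it to be bound within its binding domain — the clause headed by 'insulted'.
— Anna: possessor inside the subject DP of the clause headed by 'insulted'; does not c-command the reflexive — cannot bind it (Principle A).
— Anna's neighbor: subject of the clause headed by 'insulted'; c-commands the reflexive within its binding domain — allowed (Principle A).
— Karen: possessor inside the subject DP of the matrix clause; does not c-command the reflexive — cannot bind it (Principle A).
— Yara: possessor inside the object DP of the matrix clause; does not c-command the reflexive — cannot bind it (Principle A).

Anna's neighbor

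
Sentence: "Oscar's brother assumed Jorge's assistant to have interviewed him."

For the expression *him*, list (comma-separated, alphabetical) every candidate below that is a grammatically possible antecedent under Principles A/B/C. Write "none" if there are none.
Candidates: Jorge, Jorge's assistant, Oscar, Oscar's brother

*him* is a pronoun; Principle B requires it to be free in its binding domain — the clause headed by 'interviewed'.
— Jorge: possessor inside the subject DP of the clause headed by 'interviewed'; does not c-command the pronoun — Principle B does not apply; allowed.
— Jorge's assistant: subject of the clause headed by 'interviewed'; c-commands the pronoun within its binding domain — blocked (Principle B).
— Oscar: possessor inside the subject DP of the matrix clause; does not c-command the pronoun — Principle B does not apply; allowed.
— Oscar's brother: subject of the matrix clause; c-commands the pronoun but lies outside its binding domain — allowed.

Jorge, Oscar, Oscar's brother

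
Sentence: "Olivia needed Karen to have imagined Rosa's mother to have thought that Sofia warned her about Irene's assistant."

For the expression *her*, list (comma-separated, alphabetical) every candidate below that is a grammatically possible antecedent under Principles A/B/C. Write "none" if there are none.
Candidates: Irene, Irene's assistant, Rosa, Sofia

Rosa

*her* is a pronoun; Principle B requires it to be free in its binding domain — the clause headed by 'warned'.
— Irene: possessor inside the second object DP of the clause headed by 'warned'; is c-commanded by the pronoun; coreference would bind this R-expression — blocked (Principle C).
— Irene's assistant: second object of the clause headed by 'warned'; is c-commanded by the pronoun; coreference would bind this R-expression — blocked (Principle C).
— Rosa: possessor inside the subject DP of the clause headed by 'thought'; does not c-command the pronoun — Principle B does not apply; allowed.
— Sofia: subject of the clause headed by 'warned'; c-commands the pronoun within its binding domain — blocked (Principle B).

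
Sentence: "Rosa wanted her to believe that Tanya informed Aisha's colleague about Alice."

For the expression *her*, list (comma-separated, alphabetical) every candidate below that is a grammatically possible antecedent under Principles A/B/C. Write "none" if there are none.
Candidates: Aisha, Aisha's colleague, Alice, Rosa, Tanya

none

*her* is a pronoun; Principle B requires it to be free in its binding domain — the matrix clause.
— Aisha: possessor inside the object DP of the clause headed by 'informed'; is c-commanded by the pronoun; coreference would bind this R-expression — blocked (Principle C).
— Aisha's colleague: object of the clause headed by 'informed'; is c-commanded by the pronoun; coreference would bind this R-expression — blocked (Principle C).
— Alice: second object of the clause headed by 'informed'; is c-commanded by the pronoun; coreference would bind this R-expression — blocked (Principle C).
— Rosa: subject of the matrix clause; c-commands the pronoun within its binding domain — blocked (Principle B).
— Tanya: subject of the clause headed by 'informed'; is c-commanded by the pronoun; coreference would bind this R-expression — blocked (Principle C).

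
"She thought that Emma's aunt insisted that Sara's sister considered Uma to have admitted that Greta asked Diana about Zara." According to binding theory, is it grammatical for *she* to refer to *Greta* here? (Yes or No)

No

*Greta* is an R-expression; Principle C requires it to be free (not bound by any c-commanding expression).
— she: subject of the matrix clause; the pronoun c-commands the R-expression — coreference blocked (Principle C).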